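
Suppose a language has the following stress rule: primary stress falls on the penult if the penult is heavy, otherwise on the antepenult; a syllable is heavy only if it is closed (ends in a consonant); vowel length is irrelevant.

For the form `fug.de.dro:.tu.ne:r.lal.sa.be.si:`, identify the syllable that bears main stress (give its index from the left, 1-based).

7

Weights: 7 sa L, 8 be L, 9 si: L.
The penult (syllable 8, be) is light, so stress falls on the antepenult (syllable 7, sa).
Primary stress: syllable 7 → fug.de.dro:.tu.ne:r.lal.ˈsa.be.si:.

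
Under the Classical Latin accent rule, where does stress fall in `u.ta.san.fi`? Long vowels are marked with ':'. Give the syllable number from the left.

Classical Latin: stress the penult if heavy (long vowel or closed), else the antepenult.
Weights: 2 ta L, 3 san H, 4 fi L.
The penult (syllable 3, san) is heavy, so it takes stress.
Stress on syllable 3: u.ta.ˈsan.fi.

3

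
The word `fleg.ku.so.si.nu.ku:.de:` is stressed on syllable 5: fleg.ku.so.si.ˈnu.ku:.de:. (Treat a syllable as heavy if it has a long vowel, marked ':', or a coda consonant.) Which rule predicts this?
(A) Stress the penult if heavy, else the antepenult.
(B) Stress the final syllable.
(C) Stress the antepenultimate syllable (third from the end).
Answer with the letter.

C

Rule A → syllable 6 (observed: 5).
Rule B → syllable 7 (observed: 5).
Rule C → syllable 5 ✓.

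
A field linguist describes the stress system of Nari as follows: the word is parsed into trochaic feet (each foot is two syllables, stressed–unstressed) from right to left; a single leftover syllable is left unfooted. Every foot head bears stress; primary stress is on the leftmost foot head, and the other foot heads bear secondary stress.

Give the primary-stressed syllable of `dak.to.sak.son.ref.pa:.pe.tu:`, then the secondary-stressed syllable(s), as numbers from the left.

primary 1, secondary 3, 5, 7

Parse right to left into trochaic (ˈσσ) feet: (ˈdak.to) (ˈsak.son) (ˈref.pa:) (ˈpe.tu:).
Foot heads (stressed positions): 1, 3, 5, 7.
End Rule Leftmost: primary stress on the leftmost head = syllable 1.
Secondary stress on 3, 5, 7: ˈdak.to.ˌsak.son.ˌref.pa:.ˌpe.tu:.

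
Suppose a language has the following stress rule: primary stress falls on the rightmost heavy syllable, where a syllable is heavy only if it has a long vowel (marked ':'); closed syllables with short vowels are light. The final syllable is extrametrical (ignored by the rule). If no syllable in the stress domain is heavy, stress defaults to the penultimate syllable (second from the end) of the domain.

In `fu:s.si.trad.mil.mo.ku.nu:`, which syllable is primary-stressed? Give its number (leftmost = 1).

The final syllable (7, nu:) is extrametrical; the stress domain is syllables 1–6.
Weights: 1 fu:s H, 2 si L, 3 trad L, 4 mil L, 5 mo L, 6 ku L.
Heavy syllables in the domain: 1. The rightmost is syllable 1 (fu:s).
Primary stress: syllable 1 → ˈfu:s.si.trad.mil.mo.ku.nu:.

1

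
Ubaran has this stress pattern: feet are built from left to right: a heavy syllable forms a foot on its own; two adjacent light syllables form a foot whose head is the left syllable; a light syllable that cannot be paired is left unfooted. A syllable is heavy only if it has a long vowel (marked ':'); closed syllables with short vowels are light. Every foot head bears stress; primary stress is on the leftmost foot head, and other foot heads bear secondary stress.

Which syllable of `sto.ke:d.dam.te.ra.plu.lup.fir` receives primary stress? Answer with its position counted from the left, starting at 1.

Weights: 1 sto L, 2 ke:d H, 3 dam L, 4 te L, 5 ra L, 6 plu L, 7 lup L, 8 fir L.
Parse left to right (heavy = foot alone; LL = one foot; stranded L unfooted): sto (ˈke:d) (ˈdam.te) (ˈra.plu) (ˈlup.fir).
Foot heads: 2, 3, 5, 7.
Primary stress on the leftmost head = syllable 2.
Primary stress: syllable 2 → sto.ˈke:d.dam.te.ra.plu.lup.fir.

2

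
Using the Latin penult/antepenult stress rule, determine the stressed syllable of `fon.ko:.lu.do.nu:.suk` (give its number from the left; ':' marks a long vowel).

5

Classical Latin: stress the penult if heavy (long vowel or closed), else the antepenult.
Weights: 4 do L, 5 nu: H, 6 suk H.
The penult (syllable 5, nu:) is heavy, so it takes stress.
Stress on syllable 5: fon.ko:.lu.do.ˈnu:.suk.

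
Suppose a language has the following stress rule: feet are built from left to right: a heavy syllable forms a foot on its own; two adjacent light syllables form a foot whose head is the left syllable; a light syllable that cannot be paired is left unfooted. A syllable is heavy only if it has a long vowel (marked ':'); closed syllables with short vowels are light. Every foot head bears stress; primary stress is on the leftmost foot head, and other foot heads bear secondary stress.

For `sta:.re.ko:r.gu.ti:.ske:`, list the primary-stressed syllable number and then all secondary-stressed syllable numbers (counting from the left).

primary 1, secondary 3, 5, 6

Weights: 1 sta: H, 2 re L, 3 ko:r H, 4 gu L, 5 ti: H, 6 ske: H.
Parse left to right (heavy = foot alone; LL = one foot; stranded L unfooted): (ˈsta:) re (ˈko:r) gu (ˈti:) (ˈske:).
Foot heads: 1, 3, 5, 6.
Primary stress on the leftmost head = syllable 1.
Secondary stress on 3, 5, 6: ˈsta:.re.ˌko:r.gu.ˌti:.ˌske:.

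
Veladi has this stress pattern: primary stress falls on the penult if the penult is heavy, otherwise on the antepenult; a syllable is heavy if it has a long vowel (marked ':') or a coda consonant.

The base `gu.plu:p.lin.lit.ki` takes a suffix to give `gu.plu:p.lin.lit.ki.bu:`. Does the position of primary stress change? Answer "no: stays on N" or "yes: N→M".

no: stays on 4

Base `gu.plu:p.lin.lit.ki` (5 syllables):
  Weights: 3 lin H, 4 lit H, 5 ki L.
  The penult (syllable 4, lit) is heavy, so it takes stress.
  → primary stress on syllable 4.
Suffixed `gu.plu:p.lin.lit.ki.bu:` (6 syllables):
  Weights: 4 lit H, 5 ki L, 6 bu: H.
  The penult (syllable 5, ki) is light, so stress falls on the antepenult (syllable 4, lit).
  → primary stress on syllable 4.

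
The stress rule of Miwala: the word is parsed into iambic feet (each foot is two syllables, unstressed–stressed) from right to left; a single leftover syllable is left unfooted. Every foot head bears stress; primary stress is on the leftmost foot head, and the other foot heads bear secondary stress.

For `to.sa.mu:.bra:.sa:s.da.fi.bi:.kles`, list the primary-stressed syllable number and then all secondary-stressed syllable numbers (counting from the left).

primary 3, secondary 5, 7, 9

Parse right to left into iambic (σˈσ) feet: to (sa.ˈmu:) (bra:.ˈsa:s) (da.ˈfi) (bi:.ˈkles). Syllable 1 is left unfooted.
Foot heads (stressed positions): 3, 5, 7, 9.
End Rule Leftmost: primary stress on the leftmost head = syllable 3.
Secondary stress on 5, 7, 9: to.sa.ˈmu:.bra:.ˌsa:s.da.ˌfi.bi:.ˌkles.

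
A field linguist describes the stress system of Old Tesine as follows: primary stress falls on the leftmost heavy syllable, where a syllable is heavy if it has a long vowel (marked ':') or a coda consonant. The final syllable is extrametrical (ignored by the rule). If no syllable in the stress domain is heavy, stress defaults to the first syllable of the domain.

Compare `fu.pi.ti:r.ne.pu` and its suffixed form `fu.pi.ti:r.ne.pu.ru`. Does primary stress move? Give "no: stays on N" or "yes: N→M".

Base `fu.pi.ti:r.ne.pu` (5 syllables):
  The final syllable (5, pu) is extrametrical; the stress domain is syllables 1–4.
  Weights: 1 fu L, 2 pi L, 3 ti:r H, 4 ne L.
  Heavy syllables in the domain: 3. The leftmost is syllable 3 (ti:r).
  → primary stress on syllable 3.
Suffixed `fu.pi.ti:r.ne.pu.ru` (6 syllables):
  The final syllable (6, ru) is extrametrical; the stress domain is syllables 1–5.
  Weights: 1 fu L, 2 pi L, 3 ti:r H, 4 ne L, 5 pu L.
  Heavy syllables in the domain: 3. The leftmost is syllable 3 (ti:r).
  → primary stress on syllable 3.

no: stays on 3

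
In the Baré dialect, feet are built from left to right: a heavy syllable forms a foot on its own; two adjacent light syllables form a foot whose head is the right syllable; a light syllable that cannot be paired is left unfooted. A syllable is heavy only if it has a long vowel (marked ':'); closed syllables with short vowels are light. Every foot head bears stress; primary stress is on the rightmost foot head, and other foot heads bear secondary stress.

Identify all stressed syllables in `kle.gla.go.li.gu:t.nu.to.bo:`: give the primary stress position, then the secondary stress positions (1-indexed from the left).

Weights: 1 kle L, 2 gla L, 3 go L, 4 li L, 5 gu:t H, 6 nu L, 7 to L, 8 bo: H.
Parse left to right (heavy = foot alone; LL = one foot; stranded L unfooted): (kle.ˈgla) (go.ˈli) (ˈgu:t) (nu.ˈto) (ˈbo:).
Foot heads: 2, 4, 5, 7, 8.
Primary stress on the rightmost head = syllable 8.
Secondary stress on 2, 4, 5, 7: kle.ˌgla.go.ˌli.ˌgu:t.nu.ˌto.ˈbo:.

primary 8, secondary 2, 4, 5, 7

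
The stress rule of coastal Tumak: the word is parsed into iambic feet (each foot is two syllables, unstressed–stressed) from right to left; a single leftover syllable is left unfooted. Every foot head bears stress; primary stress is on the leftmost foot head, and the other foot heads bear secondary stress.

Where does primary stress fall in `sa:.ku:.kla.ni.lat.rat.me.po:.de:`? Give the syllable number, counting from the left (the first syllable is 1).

3

Parse right to left into iambic (σˈσ) feet: sa: (ku:.ˈkla) (ni.ˈlat) (rat.ˈme) (po:.ˈde:). Syllable 1 is left unfooted.
Foot heads (stressed positions): 3, 5, 7, 9.
End Rule Leftmost: primary stress on the leftmost head = syllable 3.
Primary stress: syllable 3 → sa:.ku:.ˈkla.ni.lat.rat.me.po:.de:.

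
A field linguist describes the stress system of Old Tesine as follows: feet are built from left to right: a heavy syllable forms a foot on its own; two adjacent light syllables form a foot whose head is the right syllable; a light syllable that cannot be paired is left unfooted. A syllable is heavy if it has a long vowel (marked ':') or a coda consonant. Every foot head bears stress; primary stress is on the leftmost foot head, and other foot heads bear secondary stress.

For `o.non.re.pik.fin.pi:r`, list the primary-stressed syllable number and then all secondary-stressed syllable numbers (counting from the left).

Weights: 1 o L, 2 non H, 3 re L, 4 pik H, 5 fin H, 6 pi:r H.
Parse left to right (heavy = foot alone; LL = one foot; stranded L unfooted): o (ˈnon) re (ˈpik) (ˈfin) (ˈpi:r).
Foot heads: 2, 4, 5, 6.
Primary stress on the leftmost head = syllable 2.
Secondary stress on 4, 5, 6: o.ˈnon.re.ˌpik.ˌfin.ˌpi:r.

primary 2, secondary 4, 5, 6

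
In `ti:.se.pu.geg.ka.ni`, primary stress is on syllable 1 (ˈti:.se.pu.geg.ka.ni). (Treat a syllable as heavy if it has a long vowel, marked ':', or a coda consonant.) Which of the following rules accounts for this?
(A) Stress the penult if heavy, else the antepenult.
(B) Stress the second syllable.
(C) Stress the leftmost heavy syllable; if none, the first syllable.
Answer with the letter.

C

Rule A → syllable 4 (observed: 1).
Rule B → syllable 2 (observed: 1).
Rule C → syllable 1 ✓.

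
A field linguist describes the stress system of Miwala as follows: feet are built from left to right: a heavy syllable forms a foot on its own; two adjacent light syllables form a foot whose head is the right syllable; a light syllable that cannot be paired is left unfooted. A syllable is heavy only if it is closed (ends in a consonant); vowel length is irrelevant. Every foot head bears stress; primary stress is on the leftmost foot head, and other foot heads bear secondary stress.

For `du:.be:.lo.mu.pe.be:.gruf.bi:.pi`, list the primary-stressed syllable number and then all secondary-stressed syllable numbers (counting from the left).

Weights: 1 du: L, 2 be: L, 3 lo L, 4 mu L, 5 pe L, 6 be: L, 7 gruf H, 8 bi: L, 9 pi L.
Parse left to right (heavy = foot alone; LL = one foot; stranded L unfooted): (du:.ˈbe:) (lo.ˈmu) (pe.ˈbe:) (ˈgruf) (bi:.ˈpi).
Foot heads: 2, 4, 6, 7, 9.
Primary stress on the leftmost head = syllable 2.
Secondary stress on 4, 6, 7, 9: du:.ˈbe:.lo.ˌmu.pe.ˌbe:.ˌgruf.bi:.ˌpi.

primary 2, secondary 4, 6, 7, 9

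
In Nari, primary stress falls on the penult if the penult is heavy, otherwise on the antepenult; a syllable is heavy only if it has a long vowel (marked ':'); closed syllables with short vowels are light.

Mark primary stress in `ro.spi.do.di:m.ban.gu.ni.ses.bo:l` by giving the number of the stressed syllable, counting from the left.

Weights: 7 ni L, 8 ses L, 9 bo:l H.
The penult (syllable 8, ses) is light, so stress falls on the antepenult (syllable 7, ni).
Primary stress: syllable 7 → ro.spi.do.di:m.ban.gu.ˈni.ses.bo:l.

7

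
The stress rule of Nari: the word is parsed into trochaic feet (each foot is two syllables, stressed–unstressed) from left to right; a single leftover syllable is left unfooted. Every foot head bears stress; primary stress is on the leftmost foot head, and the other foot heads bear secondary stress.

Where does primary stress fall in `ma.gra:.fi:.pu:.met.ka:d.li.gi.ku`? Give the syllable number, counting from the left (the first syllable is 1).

Parse left to right into trochaic (ˈσσ) feet: (ˈma.gra:) (ˈfi:.pu:) (ˈmet.ka:d) (ˈli.gi) ku. Syllable 9 is left unfooted.
Foot heads (stressed positions): 1, 3, 5, 7.
End Rule Leftmost: primary stress on the leftmost head = syllable 1.
Primary stress: syllable 1 → ˈma.gra:.fi:.pu:.met.ka:d.li.gi.ku.

1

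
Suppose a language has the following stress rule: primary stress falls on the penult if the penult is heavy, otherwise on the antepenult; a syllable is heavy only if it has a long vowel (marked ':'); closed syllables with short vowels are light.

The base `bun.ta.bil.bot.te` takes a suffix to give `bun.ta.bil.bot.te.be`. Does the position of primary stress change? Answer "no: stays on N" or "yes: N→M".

yes: 3→4

Base `bun.ta.bil.bot.te` (5 syllables):
  Weights: 3 bil L, 4 bot L, 5 te L.
  The penult (syllable 4, bot) is light, so stress falls on the antepenult (syllable 3, bil).
  → primary stress on syllable 3.
Suffixed `bun.ta.bil.bot.te.be` (6 syllables):
  Weights: 4 bot L, 5 te L, 6 be L.
  The penult (syllable 5, te) is light, so stress falls on the antepenult (syllable 4, bot).
  → primary stress on syllable 4.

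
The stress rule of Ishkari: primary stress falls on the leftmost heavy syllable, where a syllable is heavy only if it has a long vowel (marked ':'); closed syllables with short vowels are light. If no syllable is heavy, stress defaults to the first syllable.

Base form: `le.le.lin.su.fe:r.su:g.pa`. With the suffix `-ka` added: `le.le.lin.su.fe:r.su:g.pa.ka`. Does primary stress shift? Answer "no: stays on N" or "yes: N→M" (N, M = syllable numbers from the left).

Base `le.le.lin.su.fe:r.su:g.pa` (7 syllables):
  Weights: 1 le L, 2 le L, 3 lin L, 4 su L, 5 fe:r H, 6 su:g H, 7 pa L.
  Heavy syllables in the domain: 5, 6. The leftmost is syllable 5 (fe:r).
  → primary stress on syllable 5.
Suffixed `le.le.lin.su.fe:r.su:g.pa.ka` (8 syllables):
  Weights: 1 le L, 2 le L, 3 lin L, 4 su L, 5 fe:r H, 6 su:g H, 7 pa L, 8 ka L.
  Heavy syllables in the domain: 5, 6. The leftmost is syllable 5 (fe:r).
  → primary stress on syllable 5.

no: stays on 5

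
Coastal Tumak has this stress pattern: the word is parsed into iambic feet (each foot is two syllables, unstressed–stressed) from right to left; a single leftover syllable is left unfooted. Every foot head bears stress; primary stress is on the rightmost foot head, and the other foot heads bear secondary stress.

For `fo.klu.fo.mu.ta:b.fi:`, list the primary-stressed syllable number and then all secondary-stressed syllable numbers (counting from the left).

primary 6, secondary 2, 4

Parse right to left into iambic (σˈσ) feet: (fo.ˈklu) (fo.ˈmu) (ta:b.ˈfi:).
Foot heads (stressed positions): 2, 4, 6.
End Rule Rightmost: primary stress on the rightmost head = syllable 6.
Secondary stress on 2, 4: fo.ˌklu.fo.ˌmu.ta:b.ˈfi:.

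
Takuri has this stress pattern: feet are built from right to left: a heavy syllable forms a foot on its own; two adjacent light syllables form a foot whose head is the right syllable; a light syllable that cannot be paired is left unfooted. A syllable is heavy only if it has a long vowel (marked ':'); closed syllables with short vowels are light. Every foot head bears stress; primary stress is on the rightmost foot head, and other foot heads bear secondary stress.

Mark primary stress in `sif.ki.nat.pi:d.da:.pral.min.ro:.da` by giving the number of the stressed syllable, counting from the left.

8

Weights: 1 sif L, 2 ki L, 3 nat L, 4 pi:d H, 5 da: H, 6 pral L, 7 min L, 8 ro: H, 9 da L.
Parse right to left (heavy = foot alone; LL = one foot; stranded L unfooted): sif (ki.ˈnat) (ˈpi:d) (ˈda:) (pral.ˈmin) (ˈro:) da.
Foot heads: 3, 4, 5, 7, 8.
Primary stress on the rightmost head = syllable 8.
Primary stress: syllable 8 → sif.ki.nat.pi:d.da:.pral.min.ˈro:.da.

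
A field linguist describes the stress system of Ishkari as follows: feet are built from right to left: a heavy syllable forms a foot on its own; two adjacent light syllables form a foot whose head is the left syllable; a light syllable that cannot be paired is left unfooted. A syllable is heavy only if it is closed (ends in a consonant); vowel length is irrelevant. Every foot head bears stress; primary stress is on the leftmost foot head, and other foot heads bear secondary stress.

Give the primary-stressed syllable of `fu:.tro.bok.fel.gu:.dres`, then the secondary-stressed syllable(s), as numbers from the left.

Weights: 1 fu: L, 2 tro L, 3 bok H, 4 fel H, 5 gu: L, 6 dres H.
Parse right to left (heavy = foot alone; LL = one foot; stranded L unfooted): (ˈfu:.tro) (ˈbok) (ˈfel) gu: (ˈdres).
Foot heads: 1, 3, 4, 6.
Primary stress on the leftmost head = syllable 1.
Secondary stress on 3, 4, 6: ˈfu:.tro.ˌbok.ˌfel.gu:.ˌdres.

primary 1, secondary 3, 4, 6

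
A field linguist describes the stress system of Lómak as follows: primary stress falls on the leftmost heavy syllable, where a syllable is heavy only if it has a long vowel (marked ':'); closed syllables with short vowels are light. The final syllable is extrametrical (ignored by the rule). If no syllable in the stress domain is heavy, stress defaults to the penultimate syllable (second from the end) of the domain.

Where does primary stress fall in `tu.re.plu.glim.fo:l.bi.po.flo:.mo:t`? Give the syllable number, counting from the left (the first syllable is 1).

The final syllable (9, mo:t) is extrametrical; the stress domain is syllables 1–8.
Weights: 1 tu L, 2 re L, 3 plu L, 4 glim L, 5 fo:l H, 6 bi L, 7 po L, 8 flo: H.
Heavy syllables in the domain: 5, 8. The leftmost is syllable 5 (fo:l).
Primary stress: syllable 5 → tu.re.plu.glim.ˈfo:l.bi.po.flo:.mo:t.

5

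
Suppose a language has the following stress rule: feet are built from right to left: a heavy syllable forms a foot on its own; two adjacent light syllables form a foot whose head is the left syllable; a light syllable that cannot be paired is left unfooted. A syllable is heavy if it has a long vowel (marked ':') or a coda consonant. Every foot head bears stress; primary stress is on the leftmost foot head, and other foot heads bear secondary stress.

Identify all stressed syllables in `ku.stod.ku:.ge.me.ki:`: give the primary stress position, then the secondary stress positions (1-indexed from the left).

Weights: 1 ku L, 2 stod H, 3 ku: H, 4 ge L, 5 me L, 6 ki: H.
Parse right to left (heavy = foot alone; LL = one foot; stranded L unfooted): ku (ˈstod) (ˈku:) (ˈge.me) (ˈki:).
Foot heads: 2, 3, 4, 6.
Primary stress on the leftmost head = syllable 2.
Secondary stress on 3, 4, 6: ku.ˈstod.ˌku:.ˌge.me.ˌki:.

primary 2, secondary 3, 4, 6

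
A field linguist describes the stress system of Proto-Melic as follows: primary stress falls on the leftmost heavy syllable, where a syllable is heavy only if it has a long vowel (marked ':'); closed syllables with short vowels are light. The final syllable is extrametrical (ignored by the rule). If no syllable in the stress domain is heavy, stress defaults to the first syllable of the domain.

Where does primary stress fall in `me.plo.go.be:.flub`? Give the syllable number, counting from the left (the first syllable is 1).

The final syllable (5, flub) is extrametrical; the stress domain is syllables 1–4.
Weights: 1 me L, 2 plo L, 3 go L, 4 be: H.
Heavy syllables in the domain: 4. The leftmost is syllable 4 (be:).
Primary stress: syllable 4 → me.plo.go.ˈbe:.flub.

4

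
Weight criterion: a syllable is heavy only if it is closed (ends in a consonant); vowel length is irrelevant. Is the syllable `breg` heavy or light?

`breg`: short vowel, closed (coda /g/). Closed (coda /g/) → heavy.

heavy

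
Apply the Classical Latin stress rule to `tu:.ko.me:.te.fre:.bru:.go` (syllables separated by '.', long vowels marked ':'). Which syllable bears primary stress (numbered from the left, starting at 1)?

6

Classical Latin: stress the penult if heavy (long vowel or closed), else the antepenult.
Weights: 5 fre: H, 6 bru: H, 7 go L.
The penult (syllable 6, bru:) is heavy, so it takes stress.
Stress on syllable 6: tu:.ko.me:.te.fre:.ˈbru:.go.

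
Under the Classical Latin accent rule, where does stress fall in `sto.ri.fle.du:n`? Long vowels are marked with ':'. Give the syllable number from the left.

2

Classical Latin: stress the penult if heavy (long vowel or closed), else the antepenult.
Weights: 2 ri L, 3 fle L, 4 du:n H.
The penult (syllable 3, fle) is light, so stress falls on the antepenult (syllable 2, ri).
Stress on syllable 2: sto.ˈri.fle.du:n.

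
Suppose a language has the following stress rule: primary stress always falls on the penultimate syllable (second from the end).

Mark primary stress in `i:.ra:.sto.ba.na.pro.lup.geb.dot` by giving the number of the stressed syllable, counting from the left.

8

The word has 9 syllables; the penultimate syllable (second from the end) is syllable 8 (geb).
Primary stress: syllable 8 → i:.ra:.sto.ba.na.pro.lup.ˈgeb.dot.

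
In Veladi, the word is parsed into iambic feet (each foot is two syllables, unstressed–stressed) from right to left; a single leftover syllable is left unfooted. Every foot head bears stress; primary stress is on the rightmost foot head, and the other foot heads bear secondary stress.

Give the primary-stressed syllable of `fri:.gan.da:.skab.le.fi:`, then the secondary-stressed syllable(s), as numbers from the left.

Parse right to left into iambic (σˈσ) feet: (fri:.ˈgan) (da:.ˈskab) (le.ˈfi:).
Foot heads (stressed positions): 2, 4, 6.
End Rule Rightmost: primary stress on the rightmost head = syllable 6.
Secondary stress on 2, 4: fri:.ˌgan.da:.ˌskab.le.ˈfi:.

primary 6, secondary 2, 4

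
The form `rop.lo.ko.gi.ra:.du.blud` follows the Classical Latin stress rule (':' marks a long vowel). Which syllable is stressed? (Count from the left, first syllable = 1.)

5

Classical Latin: stress the penult if heavy (long vowel or closed), else the antepenult.
Weights: 5 ra: H, 6 du L, 7 blud H.
The penult (syllable 6, du) is light, so stress falls on the antepenult (syllable 5, ra:).
Stress on syllable 5: rop.lo.ko.gi.ˈra:.du.blud.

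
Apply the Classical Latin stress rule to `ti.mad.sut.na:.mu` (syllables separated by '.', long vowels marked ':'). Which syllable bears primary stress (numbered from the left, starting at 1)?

Classical Latin: stress the penult if heavy (long vowel or closed), else the antepenult.
Weights: 3 sut H, 4 na: H, 5 mu L.
The penult (syllable 4, na:) is heavy, so it takes stress.
Stress on syllable 4: ti.mad.sut.ˈna:.mu.

4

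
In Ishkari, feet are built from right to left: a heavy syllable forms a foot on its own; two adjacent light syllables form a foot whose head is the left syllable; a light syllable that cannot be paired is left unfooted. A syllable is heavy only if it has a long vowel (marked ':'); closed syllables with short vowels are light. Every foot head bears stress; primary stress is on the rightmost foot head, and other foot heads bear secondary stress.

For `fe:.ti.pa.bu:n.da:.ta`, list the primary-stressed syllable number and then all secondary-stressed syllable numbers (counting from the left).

Weights: 1 fe: H, 2 ti L, 3 pa L, 4 bu:n H, 5 da: H, 6 ta L.
Parse right to left (heavy = foot alone; LL = one foot; stranded L unfooted): (ˈfe:) (ˈti.pa) (ˈbu:n) (ˈda:) ta.
Foot heads: 1, 2, 4, 5.
Primary stress on the rightmost head = syllable 5.
Secondary stress on 1, 2, 4: ˌfe:.ˌti.pa.ˌbu:n.ˈda:.ta.

primary 5, secondary 1, 2, 4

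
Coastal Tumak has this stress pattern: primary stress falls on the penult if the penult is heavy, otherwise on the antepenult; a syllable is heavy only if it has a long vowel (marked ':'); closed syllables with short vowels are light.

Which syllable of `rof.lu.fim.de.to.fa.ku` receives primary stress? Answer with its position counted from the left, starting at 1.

Weights: 5 to L, 6 fa L, 7 ku L.
The penult (syllable 6, fa) is light, so stress falls on the antepenult (syllable 5, to).
Primary stress: syllable 5 → rof.lu.fim.de.ˈto.fa.ku.

5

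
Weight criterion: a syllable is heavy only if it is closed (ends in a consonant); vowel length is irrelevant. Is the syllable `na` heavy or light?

light

`na`: short vowel, open (no coda). Open (no coda) → light.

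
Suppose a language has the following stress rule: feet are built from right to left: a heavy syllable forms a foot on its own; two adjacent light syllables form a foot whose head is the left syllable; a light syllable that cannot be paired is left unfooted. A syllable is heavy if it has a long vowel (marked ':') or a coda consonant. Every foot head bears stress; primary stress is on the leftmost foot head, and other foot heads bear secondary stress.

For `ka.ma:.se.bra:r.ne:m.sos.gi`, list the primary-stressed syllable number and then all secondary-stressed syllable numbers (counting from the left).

Weights: 1 ka L, 2 ma: H, 3 se L, 4 bra:r H, 5 ne:m H, 6 sos H, 7 gi L.
Parse right to left (heavy = foot alone; LL = one foot; stranded L unfooted): ka (ˈma:) se (ˈbra:r) (ˈne:m) (ˈsos) gi.
Foot heads: 2, 4, 5, 6.
Primary stress on the leftmost head = syllable 2.
Secondary stress on 4, 5, 6: ka.ˈma:.se.ˌbra:r.ˌne:m.ˌsos.gi.

primary 2, secondary 4, 5, 6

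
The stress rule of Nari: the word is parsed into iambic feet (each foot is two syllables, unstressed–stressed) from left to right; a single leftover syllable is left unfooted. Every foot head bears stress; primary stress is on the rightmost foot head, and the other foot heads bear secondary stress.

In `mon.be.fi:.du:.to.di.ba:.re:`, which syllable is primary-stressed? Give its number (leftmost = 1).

8

Parse left to right into iambic (σˈσ) feet: (mon.ˈbe) (fi:.ˈdu:) (to.ˈdi) (ba:.ˈre:).
Foot heads (stressed positions): 2, 4, 6, 8.
End Rule Rightmost: primary stress on the rightmost head = syllable 8.
Primary stress: syllable 8 → mon.be.fi:.du:.to.di.ba:.ˈre:.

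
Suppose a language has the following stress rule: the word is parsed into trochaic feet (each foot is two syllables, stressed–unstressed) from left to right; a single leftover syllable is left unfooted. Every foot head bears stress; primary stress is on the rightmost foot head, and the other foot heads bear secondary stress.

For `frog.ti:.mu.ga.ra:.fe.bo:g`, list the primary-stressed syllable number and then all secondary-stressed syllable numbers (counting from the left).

Parse left to right into trochaic (ˈσσ) feet: (ˈfrog.ti:) (ˈmu.ga) (ˈra:.fe) bo:g. Syllable 7 is left unfooted.
Foot heads (stressed positions): 1, 3, 5.
End Rule Rightmost: primary stress on the rightmost head = syllable 5.
Secondary stress on 1, 3: ˌfrog.ti:.ˌmu.ga.ˈra:.fe.bo:g.

primary 5, secondary 1, 3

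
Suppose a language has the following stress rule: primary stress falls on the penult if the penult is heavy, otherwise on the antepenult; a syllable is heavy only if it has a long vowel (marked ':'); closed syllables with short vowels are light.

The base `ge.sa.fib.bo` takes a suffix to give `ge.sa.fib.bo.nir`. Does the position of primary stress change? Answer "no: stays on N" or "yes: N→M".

yes: 2→3

Base `ge.sa.fib.bo` (4 syllables):
  Weights: 2 sa L, 3 fib L, 4 bo L.
  The penult (syllable 3, fib) is light, so stress falls on the antepenult (syllable 2, sa).
  → primary stress on syllable 2.
Suffixed `ge.sa.fib.bo.nir` (5 syllables):
  Weights: 3 fib L, 4 bo L, 5 nir L.
  The penult (syllable 4, bo) is light, so stress falls on the antepenult (syllable 3, fib).
  → primary stress on syllable 3.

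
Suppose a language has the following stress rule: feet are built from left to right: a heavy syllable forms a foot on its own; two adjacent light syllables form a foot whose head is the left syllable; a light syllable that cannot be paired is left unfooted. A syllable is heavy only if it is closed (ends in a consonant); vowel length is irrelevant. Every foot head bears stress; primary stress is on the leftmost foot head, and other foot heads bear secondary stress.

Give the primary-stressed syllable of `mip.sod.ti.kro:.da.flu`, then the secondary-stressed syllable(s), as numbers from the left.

primary 1, secondary 2, 3, 5

Weights: 1 mip H, 2 sod H, 3 ti L, 4 kro: L, 5 da L, 6 flu L.
Parse left to right (heavy = foot alone; LL = one foot; stranded L unfooted): (ˈmip) (ˈsod) (ˈti.kro:) (ˈda.flu).
Foot heads: 1, 2, 3, 5.
Primary stress on the leftmost head = syllable 1.
Secondary stress on 2, 3, 5: ˈmip.ˌsod.ˌti.kro:.ˌda.flu.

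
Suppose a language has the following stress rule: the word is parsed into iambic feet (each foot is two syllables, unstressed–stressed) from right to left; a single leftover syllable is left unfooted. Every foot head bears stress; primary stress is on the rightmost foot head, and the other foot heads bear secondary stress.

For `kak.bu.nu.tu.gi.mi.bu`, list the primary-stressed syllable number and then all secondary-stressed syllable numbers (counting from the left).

primary 7, secondary 3, 5

Parse right to left into iambic (σˈσ) feet: kak (bu.ˈnu) (tu.ˈgi) (mi.ˈbu). Syllable 1 is left unfooted.
Foot heads (stressed positions): 3, 5, 7.
End Rule Rightmost: primary stress on the rightmost head = syllable 7.
Secondary stress on 3, 5: kak.bu.ˌnu.tu.ˌgi.mi.ˈbu.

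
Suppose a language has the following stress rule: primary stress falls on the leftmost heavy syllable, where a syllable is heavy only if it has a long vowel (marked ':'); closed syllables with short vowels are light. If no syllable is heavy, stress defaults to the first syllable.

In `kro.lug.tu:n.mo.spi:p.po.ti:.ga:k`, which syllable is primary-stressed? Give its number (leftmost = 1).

3

Weights: 1 kro L, 2 lug L, 3 tu:n H, 4 mo L, 5 spi:p H, 6 po L, 7 ti: H, 8 ga:k H.
Heavy syllables in the domain: 3, 5, 7, 8. The leftmost is syllable 3 (tu:n).
Primary stress: syllable 3 → kro.lug.ˈtu:n.mo.spi:p.po.ti:.ga:k.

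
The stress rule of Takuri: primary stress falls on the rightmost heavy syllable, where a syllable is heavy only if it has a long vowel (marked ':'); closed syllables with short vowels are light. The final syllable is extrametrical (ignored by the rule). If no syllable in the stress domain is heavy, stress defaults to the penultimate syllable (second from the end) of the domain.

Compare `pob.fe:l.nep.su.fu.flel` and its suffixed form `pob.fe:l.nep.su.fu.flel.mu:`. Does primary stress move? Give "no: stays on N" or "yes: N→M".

Base `pob.fe:l.nep.su.fu.flel` (6 syllables):
  The final syllable (6, flel) is extrametrical; the stress domain is syllables 1–5.
  Weights: 1 pob L, 2 fe:l H, 3 nep L, 4 su L, 5 fu L.
  Heavy syllables in the domain: 2. The rightmost is syllable 2 (fe:l).
  → primary stress on syllable 2.
Suffixed `pob.fe:l.nep.su.fu.flel.mu:` (7 syllables):
  The final syllable (7, mu:) is extrametrical; the stress domain is syllables 1–6.
  Weights: 1 pob L, 2 fe:l H, 3 nep L, 4 su L, 5 fu L, 6 flel L.
  Heavy syllables in the domain: 2. The rightmost is syllable 2 (fe:l).
  → primary stress on syllable 2.

no: stays on 2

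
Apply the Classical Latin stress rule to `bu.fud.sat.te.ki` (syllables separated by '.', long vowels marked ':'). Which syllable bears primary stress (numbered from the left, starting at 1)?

Classical Latin: stress the penult if heavy (long vowel or closed), else the antepenult.
Weights: 3 sat H, 4 te L, 5 ki L.
The penult (syllable 4, te) is light, so stress falls on the antepenult (syllable 3, sat).
Stress on syllable 3: bu.fud.ˈsat.te.ki.

3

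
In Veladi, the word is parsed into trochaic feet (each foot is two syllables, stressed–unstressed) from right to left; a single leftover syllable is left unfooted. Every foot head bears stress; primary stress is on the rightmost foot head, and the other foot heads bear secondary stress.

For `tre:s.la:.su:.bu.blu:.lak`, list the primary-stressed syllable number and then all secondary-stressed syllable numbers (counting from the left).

Parse right to left into trochaic (ˈσσ) feet: (ˈtre:s.la:) (ˈsu:.bu) (ˈblu:.lak).
Foot heads (stressed positions): 1, 3, 5.
End Rule Rightmost: primary stress on the rightmost head = syllable 5.
Secondary stress on 1, 3: ˌtre:s.la:.ˌsu:.bu.ˈblu:.lak.

primary 5, secondary 1, 3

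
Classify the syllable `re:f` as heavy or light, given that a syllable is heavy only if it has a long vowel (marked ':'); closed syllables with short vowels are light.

heavy

`re:f`: long vowel, closed (coda /f/). Long vowel → heavy.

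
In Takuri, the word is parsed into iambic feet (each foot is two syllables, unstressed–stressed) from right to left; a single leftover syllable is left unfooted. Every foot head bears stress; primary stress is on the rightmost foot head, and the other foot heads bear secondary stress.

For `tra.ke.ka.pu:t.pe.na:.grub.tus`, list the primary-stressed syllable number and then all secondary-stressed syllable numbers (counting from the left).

Parse right to left into iambic (σˈσ) feet: (tra.ˈke) (ka.ˈpu:t) (pe.ˈna:) (grub.ˈtus).
Foot heads (stressed positions): 2, 4, 6, 8.
End Rule Rightmost: primary stress on the rightmost head = syllable 8.
Secondary stress on 2, 4, 6: tra.ˌke.ka.ˌpu:t.pe.ˌna:.grub.ˈtus.

primary 8, secondary 2, 4, 6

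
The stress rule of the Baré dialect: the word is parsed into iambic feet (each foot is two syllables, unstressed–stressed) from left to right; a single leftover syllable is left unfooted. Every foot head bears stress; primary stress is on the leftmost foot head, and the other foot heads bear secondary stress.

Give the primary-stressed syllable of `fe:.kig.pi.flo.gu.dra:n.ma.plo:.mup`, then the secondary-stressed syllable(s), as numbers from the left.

Parse left to right into iambic (σˈσ) feet: (fe:.ˈkig) (pi.ˈflo) (gu.ˈdra:n) (ma.ˈplo:) mup. Syllable 9 is left unfooted.
Foot heads (stressed positions): 2, 4, 6, 8.
End Rule Leftmost: primary stress on the leftmost head = syllable 2.
Secondary stress on 4, 6, 8: fe:.ˈkig.pi.ˌflo.gu.ˌdra:n.ma.ˌplo:.mup.

primary 2, secondary 4, 6, 8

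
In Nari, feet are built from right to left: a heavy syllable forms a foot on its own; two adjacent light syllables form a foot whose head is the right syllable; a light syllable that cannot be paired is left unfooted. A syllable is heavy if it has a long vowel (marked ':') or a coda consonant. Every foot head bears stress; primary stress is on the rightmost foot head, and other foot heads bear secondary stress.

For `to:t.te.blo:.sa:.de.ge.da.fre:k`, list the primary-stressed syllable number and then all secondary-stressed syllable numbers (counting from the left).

primary 8, secondary 1, 3, 4, 7

Weights: 1 to:t H, 2 te L, 3 blo: H, 4 sa: H, 5 de L, 6 ge L, 7 da L, 8 fre:k H.
Parse right to left (heavy = foot alone; LL = one foot; stranded L unfooted): (ˈto:t) te (ˈblo:) (ˈsa:) de (ge.ˈda) (ˈfre:k).
Foot heads: 1, 3, 4, 7, 8.
Primary stress on the rightmost head = syllable 8.
Secondary stress on 1, 3, 4, 7: ˌto:t.te.ˌblo:.ˌsa:.de.ge.ˌda.ˈfre:k.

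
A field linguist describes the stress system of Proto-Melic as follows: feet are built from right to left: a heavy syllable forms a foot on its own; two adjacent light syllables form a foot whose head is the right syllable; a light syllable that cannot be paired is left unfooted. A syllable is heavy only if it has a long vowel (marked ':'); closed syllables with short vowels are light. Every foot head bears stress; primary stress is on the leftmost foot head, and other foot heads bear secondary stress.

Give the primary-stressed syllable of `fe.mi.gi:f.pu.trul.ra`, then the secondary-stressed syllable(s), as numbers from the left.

primary 2, secondary 3, 6

Weights: 1 fe L, 2 mi L, 3 gi:f H, 4 pu L, 5 trul L, 6 ra L.
Parse right to left (heavy = foot alone; LL = one foot; stranded L unfooted): (fe.ˈmi) (ˈgi:f) pu (trul.ˈra).
Foot heads: 2, 3, 6.
Primary stress on the leftmost head = syllable 2.
Secondary stress on 3, 6: fe.ˈmi.ˌgi:f.pu.trul.ˌra.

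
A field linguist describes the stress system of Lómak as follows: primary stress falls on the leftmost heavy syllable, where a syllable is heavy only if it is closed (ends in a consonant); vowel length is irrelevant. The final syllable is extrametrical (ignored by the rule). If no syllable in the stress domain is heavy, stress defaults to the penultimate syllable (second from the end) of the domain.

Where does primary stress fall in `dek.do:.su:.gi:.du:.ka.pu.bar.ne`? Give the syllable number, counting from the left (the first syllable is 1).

1

The final syllable (9, ne) is extrametrical; the stress domain is syllables 1–8.
Weights: 1 dek H, 2 do: L, 3 su: L, 4 gi: L, 5 du: L, 6 ka L, 7 pu L, 8 bar H.
Heavy syllables in the domain: 1, 8. The leftmost is syllable 1 (dek).
Primary stress: syllable 1 → ˈdek.do:.su:.gi:.du:.ka.pu.bar.ne.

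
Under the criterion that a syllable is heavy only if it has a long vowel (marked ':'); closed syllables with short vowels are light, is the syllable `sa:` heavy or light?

heavy

`sa:`: long vowel, open (no coda). Long vowel → heavy.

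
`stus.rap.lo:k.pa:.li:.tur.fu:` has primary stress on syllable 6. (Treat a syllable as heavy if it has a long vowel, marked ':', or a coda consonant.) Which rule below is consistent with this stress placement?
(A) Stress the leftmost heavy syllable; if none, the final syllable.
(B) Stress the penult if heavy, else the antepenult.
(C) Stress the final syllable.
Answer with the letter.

Rule A → syllable 1 (observed: 6).
Rule B → syllable 6 ✓.
Rule C → syllable 7 (observed: 6).

B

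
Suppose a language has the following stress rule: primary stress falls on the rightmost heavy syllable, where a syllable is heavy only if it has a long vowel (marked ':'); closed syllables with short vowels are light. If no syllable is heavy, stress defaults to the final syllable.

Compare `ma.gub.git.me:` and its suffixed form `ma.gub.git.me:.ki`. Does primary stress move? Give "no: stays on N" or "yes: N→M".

Base `ma.gub.git.me:` (4 syllables):
  Weights: 1 ma L, 2 gub L, 3 git L, 4 me: H.
  Heavy syllables in the domain: 4. The rightmost is syllable 4 (me:).
  → primary stress on syllable 4.
Suffixed `ma.gub.git.me:.ki` (5 syllables):
  Weights: 1 ma L, 2 gub L, 3 git L, 4 me: H, 5 ki L.
  Heavy syllables in the domain: 4. The rightmost is syllable 4 (me:).
  → primary stress on syllable 4.

no: stays on 4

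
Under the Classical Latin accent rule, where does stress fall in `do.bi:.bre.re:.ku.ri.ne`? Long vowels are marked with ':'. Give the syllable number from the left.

Classical Latin: stress the penult if heavy (long vowel or closed), else the antepenult.
Weights: 5 ku L, 6 ri L, 7 ne L.
The penult (syllable 6, ri) is light, so stress falls on the antepenult (syllable 5, ku).
Stress on syllable 5: do.bi:.bre.re:.ˈku.ri.ne.

5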